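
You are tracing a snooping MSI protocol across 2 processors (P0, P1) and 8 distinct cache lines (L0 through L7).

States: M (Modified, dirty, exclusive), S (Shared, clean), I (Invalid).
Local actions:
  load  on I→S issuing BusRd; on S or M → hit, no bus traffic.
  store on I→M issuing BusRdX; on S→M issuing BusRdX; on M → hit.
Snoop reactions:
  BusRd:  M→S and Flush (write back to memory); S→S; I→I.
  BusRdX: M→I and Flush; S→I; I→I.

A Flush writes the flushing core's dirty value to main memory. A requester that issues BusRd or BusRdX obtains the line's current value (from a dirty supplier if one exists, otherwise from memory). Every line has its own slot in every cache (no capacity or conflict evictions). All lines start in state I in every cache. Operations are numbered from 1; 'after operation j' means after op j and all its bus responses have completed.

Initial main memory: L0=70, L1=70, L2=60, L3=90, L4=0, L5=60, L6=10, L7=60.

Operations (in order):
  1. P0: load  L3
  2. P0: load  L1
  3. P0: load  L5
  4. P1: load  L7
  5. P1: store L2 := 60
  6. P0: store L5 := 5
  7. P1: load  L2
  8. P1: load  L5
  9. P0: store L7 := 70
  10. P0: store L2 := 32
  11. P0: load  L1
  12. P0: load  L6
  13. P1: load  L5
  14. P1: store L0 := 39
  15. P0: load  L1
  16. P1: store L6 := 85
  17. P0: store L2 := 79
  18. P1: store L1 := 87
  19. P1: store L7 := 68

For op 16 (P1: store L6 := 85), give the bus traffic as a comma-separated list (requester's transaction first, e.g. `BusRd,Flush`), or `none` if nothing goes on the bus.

  op1 P0: load  L3 → S/I on L3; bus BusRd; mem=90
  op2 P0: load  L1 → S/I on L1; bus BusRd; mem=70
  op3 P0: load  L5 → S/I on L5; bus BusRd; mem=60
  op4 P1: load  L7 → I/S on L7; bus BusRd; mem=60
  op5 P1: store L2 := 60 → I/M on L2; bus BusRdX; mem=60
  op6 P0: store L5 := 5 → M/I on L5; bus BusRdX; mem=60
  op7 P1: load  L2 → I/M on L2; bus (none); mem=60
  op8 P1: load  L5 → S/S on L5; bus BusRd Flush; mem=5
  op9 P0: store L7 := 70 → M/I on L7; bus BusRdX; mem=60
  op10 P0: store L2 := 32 → M/I on L2; bus BusRdX Flush; mem=60
  op11 P0: load  L1 → S/I on L1; bus (none); mem=70
  op12 P0: load  L6 → S/I on L6; bus BusRd; mem=10
  op13 P1: load  L5 → S/S on L5; bus (none); mem=5
  op14 P1: store L0 := 39 → I/M on L0; bus BusRdX; mem=70
  op15 P0: load  L1 → S/I on L1; bus (none); mem=70
  op16 P1: store L6 := 85 → I/M on L6; bus BusRdX; mem=10
  op17 P0: store L2 := 79 → M/I on L2; bus (none); mem=60
  op18 P1: store L1 := 87 → I/M on L1; bus BusRdX; mem=70
  op19 P1: store L7 := 68 → I/M on L7; bus BusRdX Flush; mem=70

bus = BusRdX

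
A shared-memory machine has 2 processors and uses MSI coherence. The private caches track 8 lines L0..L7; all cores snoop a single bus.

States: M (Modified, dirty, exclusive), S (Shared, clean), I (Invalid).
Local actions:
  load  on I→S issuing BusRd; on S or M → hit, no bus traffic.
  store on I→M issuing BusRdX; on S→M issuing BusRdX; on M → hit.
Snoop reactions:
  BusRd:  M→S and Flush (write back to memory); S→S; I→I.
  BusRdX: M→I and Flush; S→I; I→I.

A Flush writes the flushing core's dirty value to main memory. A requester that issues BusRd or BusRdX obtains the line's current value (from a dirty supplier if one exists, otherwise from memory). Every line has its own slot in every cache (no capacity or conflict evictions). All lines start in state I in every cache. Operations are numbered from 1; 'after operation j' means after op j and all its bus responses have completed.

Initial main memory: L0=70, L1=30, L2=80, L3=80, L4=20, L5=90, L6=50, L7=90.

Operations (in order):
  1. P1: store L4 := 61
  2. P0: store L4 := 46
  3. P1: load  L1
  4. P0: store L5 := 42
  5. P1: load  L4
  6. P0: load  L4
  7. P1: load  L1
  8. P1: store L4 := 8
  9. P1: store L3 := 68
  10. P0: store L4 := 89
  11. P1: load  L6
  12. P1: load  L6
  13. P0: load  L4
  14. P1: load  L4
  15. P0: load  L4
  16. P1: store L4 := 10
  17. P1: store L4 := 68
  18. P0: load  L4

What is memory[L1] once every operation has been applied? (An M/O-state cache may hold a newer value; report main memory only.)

memory[L1] = 30

  op1 P1: store L4 := 61 → I/M on L4; bus BusRdX; mem=20
  op2 P0: store L4 := 46 → M/I on L4; bus BusRdX Flush; mem=61
  op3 P1: load  L1 → I/S on L1; bus BusRd; mem=30
  op4 P0: store L5 := 42 → M/I on L5; bus BusRdX; mem=90
  op5 P1: load  L4 → S/S on L4; bus BusRd Flush; mem=46
  op6 P0: load  L4 → S/S on L4; bus (none); mem=46
  op7 P1: load  L1 → I/S on L1; bus (none); mem=30
  op8 P1: store L4 := 8 → I/M on L4; bus BusRdX; mem=46
  op9 P1: store L3 := 68 → I/M on L3; bus BusRdX; mem=80
  op10 P0: store L4 := 89 → M/I on L4; bus BusRdX Flush; mem=8
  op11 P1: load  L6 → I/S on L6; bus BusRd; mem=50
  op12 P1: load  L6 → I/S on L6; bus (none); mem=50
  op13 P0: load  L4 → M/I on L4; bus (none); mem=8
  op14 P1: load  L4 → S/S on L4; bus BusRd Flush; mem=89
  op15 P0: load  L4 → S/S on L4; bus (none); mem=89
  op16 P1: store L4 := 10 → I/M on L4; bus BusRdX; mem=89
  op17 P1: store L4 := 68 → I/M on L4; bus (none); mem=89
  op18 P0: load  L4 → S/S on L4; bus BusRd Flush; mem=68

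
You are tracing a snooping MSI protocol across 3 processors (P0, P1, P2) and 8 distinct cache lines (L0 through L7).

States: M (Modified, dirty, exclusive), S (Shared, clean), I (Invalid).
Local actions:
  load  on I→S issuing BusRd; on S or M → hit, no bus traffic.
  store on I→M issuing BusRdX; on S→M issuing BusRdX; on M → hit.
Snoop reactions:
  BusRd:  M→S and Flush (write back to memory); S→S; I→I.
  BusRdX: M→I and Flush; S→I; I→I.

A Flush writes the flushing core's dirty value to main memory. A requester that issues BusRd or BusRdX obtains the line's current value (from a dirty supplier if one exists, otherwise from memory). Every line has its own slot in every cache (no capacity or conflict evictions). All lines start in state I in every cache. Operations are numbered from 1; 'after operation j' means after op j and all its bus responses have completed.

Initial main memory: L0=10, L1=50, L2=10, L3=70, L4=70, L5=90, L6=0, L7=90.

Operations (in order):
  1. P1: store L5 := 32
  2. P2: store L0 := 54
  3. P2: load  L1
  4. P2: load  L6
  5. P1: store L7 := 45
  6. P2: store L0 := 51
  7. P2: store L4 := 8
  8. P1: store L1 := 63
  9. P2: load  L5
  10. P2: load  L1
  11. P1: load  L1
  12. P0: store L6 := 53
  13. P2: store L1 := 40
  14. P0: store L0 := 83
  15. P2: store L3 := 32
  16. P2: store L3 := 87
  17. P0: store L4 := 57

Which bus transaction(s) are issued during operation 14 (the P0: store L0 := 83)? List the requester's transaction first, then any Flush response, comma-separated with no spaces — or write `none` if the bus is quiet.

bus = BusRdX,Flush

[1] P1: store L5 := 32 | P0:I, P1:M(32), P2:I | bus: BusRdX
[2] P2: store L0 := 54 | P0:I, P1:I, P2:M(54) | bus: BusRdX
[3] P2: load  L1 | P0:I, P1:I, P2:S(50) | bus: BusRd
[4] P2: load  L6 | P0:I, P1:I, P2:S(0) | bus: BusRd
[5] P1: store L7 := 45 | P0:I, P1:M(45), P2:I | bus: BusRdX
[6] P2: store L0 := 51 | P0:I, P1:I, P2:M(51) | bus: none
[7] P2: store L4 := 8 | P0:I, P1:I, P2:M(8) | bus: BusRdX
[8] P1: store L1 := 63 | P0:I, P1:M(63), P2:I | bus: BusRdX
[9] P2: load  L5 | P0:I, P1:S(32), P2:S(32) | bus: BusRd,Flush
[10] P2: load  L1 | P0:I, P1:S(63), P2:S(63) | bus: BusRd,Flush
[11] P1: load  L1 | P0:I, P1:S(63), P2:S(63) | bus: none
[12] P0: store L6 := 53 | P0:M(53), P1:I, P2:I | bus: BusRdX
[13] P2: store L1 := 40 | P0:I, P1:I, P2:M(40) | bus: BusRdX
[14] P0: store L0 := 83 | P0:M(83), P1:I, P2:I | bus: BusRdX,Flush
[15] P2: store L3 := 32 | P0:I, P1:I, P2:M(32) | bus: BusRdX
[16] P2: store L3 := 87 | P0:I, P1:I, P2:M(87) | bus: none
[17] P0: store L4 := 57 | P0:M(57), P1:I, P2:I | bus: BusRdX,Flush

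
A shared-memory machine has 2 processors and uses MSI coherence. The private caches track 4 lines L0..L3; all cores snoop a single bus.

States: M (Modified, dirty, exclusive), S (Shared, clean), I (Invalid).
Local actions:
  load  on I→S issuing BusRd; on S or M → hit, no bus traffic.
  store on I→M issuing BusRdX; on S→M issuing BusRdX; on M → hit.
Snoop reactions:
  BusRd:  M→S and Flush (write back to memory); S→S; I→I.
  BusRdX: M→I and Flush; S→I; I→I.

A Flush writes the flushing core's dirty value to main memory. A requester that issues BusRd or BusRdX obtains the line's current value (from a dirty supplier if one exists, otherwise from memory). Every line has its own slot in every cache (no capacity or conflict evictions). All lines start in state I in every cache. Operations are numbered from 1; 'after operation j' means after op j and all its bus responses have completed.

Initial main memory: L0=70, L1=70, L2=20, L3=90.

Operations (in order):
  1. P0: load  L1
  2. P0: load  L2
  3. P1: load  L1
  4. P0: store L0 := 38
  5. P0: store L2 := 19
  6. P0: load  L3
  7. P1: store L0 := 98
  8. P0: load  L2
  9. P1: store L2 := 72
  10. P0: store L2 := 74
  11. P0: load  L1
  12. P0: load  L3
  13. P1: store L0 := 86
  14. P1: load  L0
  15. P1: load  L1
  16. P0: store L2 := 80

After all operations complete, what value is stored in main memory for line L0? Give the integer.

step 1: P0: load  L1  ⟶  SI  (L1)  txn=BusRd  M[L1]=70
step 2: P0: load  L2  ⟶  SI  (L2)  txn=BusRd  M[L2]=20
step 3: P1: load  L1  ⟶  SS  (L1)  txn=BusRd  M[L1]=70
step 4: P0: store L0 := 38  ⟶  MI  (L0)  txn=BusRdX  M[L0]=70
step 5: P0: store L2 := 19  ⟶  MI  (L2)  txn=BusRdX  M[L2]=20
step 6: P0: load  L3  ⟶  SI  (L3)  txn=BusRd  M[L3]=90
step 7: P1: store L0 := 98  ⟶  IM  (L0)  txn=BusRdX+Flush  M[L0]=38
step 8: P0: load  L2  ⟶  MI  (L2)  txn=∅  M[L2]=20
step 9: P1: store L2 := 72  ⟶  IM  (L2)  txn=BusRdX+Flush  M[L2]=19
step 10: P0: store L2 := 74  ⟶  MI  (L2)  txn=BusRdX+Flush  M[L2]=72
step 11: P0: load  L1  ⟶  SS  (L1)  txn=∅  M[L1]=70
step 12: P0: load  L3  ⟶  SI  (L3)  txn=∅  M[L3]=90
step 13: P1: store L0 := 86  ⟶  IM  (L0)  txn=∅  M[L0]=38
step 14: P1: load  L0  ⟶  IM  (L0)  txn=∅  M[L0]=38
step 15: P1: load  L1  ⟶  SS  (L1)  txn=∅  M[L1]=70
step 16: P0: store L2 := 80  ⟶  MI  (L2)  txn=∅  M[L2]=72

memory[L0] = 38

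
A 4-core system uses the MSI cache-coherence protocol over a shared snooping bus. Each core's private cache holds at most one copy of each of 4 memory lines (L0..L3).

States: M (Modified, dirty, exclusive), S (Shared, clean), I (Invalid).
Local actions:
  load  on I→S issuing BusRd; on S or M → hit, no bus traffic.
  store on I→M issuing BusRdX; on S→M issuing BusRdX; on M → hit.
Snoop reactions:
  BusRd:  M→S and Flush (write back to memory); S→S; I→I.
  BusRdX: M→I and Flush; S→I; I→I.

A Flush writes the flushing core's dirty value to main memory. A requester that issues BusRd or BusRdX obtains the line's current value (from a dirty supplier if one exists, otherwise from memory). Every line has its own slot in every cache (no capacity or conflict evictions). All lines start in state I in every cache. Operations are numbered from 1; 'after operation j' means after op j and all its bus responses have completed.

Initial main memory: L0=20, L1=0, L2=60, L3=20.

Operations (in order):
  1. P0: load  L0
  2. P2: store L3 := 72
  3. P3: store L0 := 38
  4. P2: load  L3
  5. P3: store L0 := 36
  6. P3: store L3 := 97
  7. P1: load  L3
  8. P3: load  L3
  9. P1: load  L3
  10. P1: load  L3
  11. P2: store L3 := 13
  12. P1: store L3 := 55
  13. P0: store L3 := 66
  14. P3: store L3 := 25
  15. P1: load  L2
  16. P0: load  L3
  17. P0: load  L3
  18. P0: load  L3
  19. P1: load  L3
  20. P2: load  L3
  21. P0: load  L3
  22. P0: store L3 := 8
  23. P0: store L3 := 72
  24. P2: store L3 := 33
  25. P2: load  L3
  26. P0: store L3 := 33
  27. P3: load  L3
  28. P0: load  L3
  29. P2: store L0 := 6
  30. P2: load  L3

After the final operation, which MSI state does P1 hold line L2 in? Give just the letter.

state = S

[1] P0: load  L0 | P0:S(20), P1:I, P2:I, P3:I | bus: BusRd
[2] P2: store L3 := 72 | P0:I, P1:I, P2:M(72), P3:I | bus: BusRdX
[3] P3: store L0 := 38 | P0:I, P1:I, P2:I, P3:M(38) | bus: BusRdX
[4] P2: load  L3 | P0:I, P1:I, P2:M(72), P3:I | bus: none
[5] P3: store L0 := 36 | P0:I, P1:I, P2:I, P3:M(36) | bus: none
[6] P3: store L3 := 97 | P0:I, P1:I, P2:I, P3:M(97) | bus: BusRdX,Flush
[7] P1: load  L3 | P0:I, P1:S(97), P2:I, P3:S(97) | bus: BusRd,Flush
[8] P3: load  L3 | P0:I, P1:S(97), P2:I, P3:S(97) | bus: none
[9] P1: load  L3 | P0:I, P1:S(97), P2:I, P3:S(97) | bus: none
[10] P1: load  L3 | P0:I, P1:S(97), P2:I, P3:S(97) | bus: none
[11] P2: store L3 := 13 | P0:I, P1:I, P2:M(13), P3:I | bus: BusRdX
[12] P1: store L3 := 55 | P0:I, P1:M(55), P2:I, P3:I | bus: BusRdX,Flush
[13] P0: store L3 := 66 | P0:M(66), P1:I, P2:I, P3:I | bus: BusRdX,Flush
[14] P3: store L3 := 25 | P0:I, P1:I, P2:I, P3:M(25) | bus: BusRdX,Flush
[15] P1: load  L2 | P0:I, P1:S(60), P2:I, P3:I | bus: BusRd
[16] P0: load  L3 | P0:S(25), P1:I, P2:I, P3:S(25) | bus: BusRd,Flush
[17] P0: load  L3 | P0:S(25), P1:I, P2:I, P3:S(25) | bus: none
[18] P0: load  L3 | P0:S(25), P1:I, P2:I, P3:S(25) | bus: none
[19] P1: load  L3 | P0:S(25), P1:S(25), P2:I, P3:S(25) | bus: BusRd
[20] P2: load  L3 | P0:S(25), P1:S(25), P2:S(25), P3:S(25) | bus: BusRd
[21] P0: load  L3 | P0:S(25), P1:S(25), P2:S(25), P3:S(25) | bus: none
[22] P0: store L3 := 8 | P0:M(8), P1:I, P2:I, P3:I | bus: BusRdX
[23] P0: store L3 := 72 | P0:M(72), P1:I, P2:I, P3:I | bus: none
[24] P2: store L3 := 33 | P0:I, P1:I, P2:M(33), P3:I | bus: BusRdX,Flush
[25] P2: load  L3 | P0:I, P1:I, P2:M(33), P3:I | bus: none
[26] P0: store L3 := 33 | P0:M(33), P1:I, P2:I, P3:I | bus: BusRdX,Flush
[27] P3: load  L3 | P0:S(33), P1:I, P2:I, P3:S(33) | bus: BusRd,Flush
[28] P0: load  L3 | P0:S(33), P1:I, P2:I, P3:S(33) | bus: none
[29] P2: store L0 := 6 | P0:I, P1:I, P2:M(6), P3:I | bus: BusRdX,Flush
[30] P2: load  L3 | P0:S(33), P1:I, P2:S(33), P3:S(33) | bus: BusRd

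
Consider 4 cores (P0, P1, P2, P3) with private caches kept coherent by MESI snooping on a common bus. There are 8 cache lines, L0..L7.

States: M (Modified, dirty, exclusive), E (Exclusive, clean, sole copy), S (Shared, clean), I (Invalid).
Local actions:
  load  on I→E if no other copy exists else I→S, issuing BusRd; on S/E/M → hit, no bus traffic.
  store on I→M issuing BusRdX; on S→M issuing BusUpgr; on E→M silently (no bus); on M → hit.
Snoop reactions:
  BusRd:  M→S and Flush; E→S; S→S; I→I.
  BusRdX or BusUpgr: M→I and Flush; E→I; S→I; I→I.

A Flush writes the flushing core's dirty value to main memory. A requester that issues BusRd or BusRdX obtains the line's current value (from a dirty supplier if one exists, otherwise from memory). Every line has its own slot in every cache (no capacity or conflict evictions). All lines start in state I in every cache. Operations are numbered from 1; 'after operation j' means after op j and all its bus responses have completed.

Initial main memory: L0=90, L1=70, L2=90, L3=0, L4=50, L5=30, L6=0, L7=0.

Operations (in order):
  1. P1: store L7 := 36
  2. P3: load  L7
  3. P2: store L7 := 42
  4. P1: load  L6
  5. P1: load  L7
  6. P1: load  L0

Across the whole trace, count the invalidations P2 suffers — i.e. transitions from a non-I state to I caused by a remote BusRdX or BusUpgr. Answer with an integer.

1. P1: store L7 := 36  bus=[BusRdX]  L7: P0=I P1=M P2=I P3=I  mem[L7]=0
2. P3: load  L7  bus=[BusRd,Flush]  L7: P0=I P1=S P2=I P3=S  mem[L7]=36
3. P2: store L7 := 42  bus=[BusRdX]  L7: P0=I P1=I P2=M P3=I  mem[L7]=36
4. P1: load  L6  bus=[BusRd]  L6: P0=I P1=E P2=I P3=I  mem[L6]=0
5. P1: load  L7  bus=[BusRd,Flush]  L7: P0=I P1=S P2=S P3=I  mem[L7]=42
6. P1: load  L0  bus=[BusRd]  L0: P0=I P1=E P2=I P3=I  mem[L0]=90

invalidations = 0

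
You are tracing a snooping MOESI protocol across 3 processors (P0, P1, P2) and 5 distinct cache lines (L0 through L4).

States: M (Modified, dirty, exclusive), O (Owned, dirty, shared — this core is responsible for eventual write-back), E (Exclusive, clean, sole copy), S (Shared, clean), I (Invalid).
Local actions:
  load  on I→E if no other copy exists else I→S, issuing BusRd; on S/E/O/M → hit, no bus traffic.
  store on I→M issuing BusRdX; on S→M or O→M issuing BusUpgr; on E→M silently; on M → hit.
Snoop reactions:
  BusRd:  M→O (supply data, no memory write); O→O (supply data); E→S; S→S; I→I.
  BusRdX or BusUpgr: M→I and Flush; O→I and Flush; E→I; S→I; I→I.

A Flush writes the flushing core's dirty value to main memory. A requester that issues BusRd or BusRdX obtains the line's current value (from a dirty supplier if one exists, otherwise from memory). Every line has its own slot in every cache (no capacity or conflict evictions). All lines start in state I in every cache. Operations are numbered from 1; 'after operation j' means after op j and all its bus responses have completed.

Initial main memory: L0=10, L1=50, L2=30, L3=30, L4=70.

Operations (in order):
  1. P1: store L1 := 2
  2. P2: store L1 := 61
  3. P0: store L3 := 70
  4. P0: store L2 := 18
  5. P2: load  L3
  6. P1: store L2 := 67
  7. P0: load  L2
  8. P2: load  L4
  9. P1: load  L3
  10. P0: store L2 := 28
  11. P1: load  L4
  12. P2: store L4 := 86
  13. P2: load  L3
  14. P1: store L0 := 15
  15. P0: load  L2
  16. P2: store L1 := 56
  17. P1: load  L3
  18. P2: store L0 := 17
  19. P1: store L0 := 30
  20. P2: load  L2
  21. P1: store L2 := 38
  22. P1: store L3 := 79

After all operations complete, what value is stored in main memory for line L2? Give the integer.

memory[L2] = 28

[1] P1: store L1 := 2 | P0:I, P1:M(2), P2:I | bus: BusRdX
[2] P2: store L1 := 61 | P0:I, P1:I, P2:M(61) | bus: BusRdX,Flush
[3] P0: store L3 := 70 | P0:M(70), P1:I, P2:I | bus: BusRdX
[4] P0: store L2 := 18 | P0:M(18), P1:I, P2:I | bus: BusRdX
[5] P2: load  L3 | P0:O(70), P1:I, P2:S(70) | bus: BusRd
[6] P1: store L2 := 67 | P0:I, P1:M(67), P2:I | bus: BusRdX,Flush
[7] P0: load  L2 | P0:S(67), P1:O(67), P2:I | bus: BusRd
[8] P2: load  L4 | P0:I, P1:I, P2:E(70) | bus: BusRd
[9] P1: load  L3 | P0:O(70), P1:S(70), P2:S(70) | bus: BusRd
[10] P0: store L2 := 28 | P0:M(28), P1:I, P2:I | bus: BusUpgr,Flush
[11] P1: load  L4 | P0:I, P1:S(70), P2:S(70) | bus: BusRd
[12] P2: store L4 := 86 | P0:I, P1:I, P2:M(86) | bus: BusUpgr
[13] P2: load  L3 | P0:O(70), P1:S(70), P2:S(70) | bus: none
[14] P1: store L0 := 15 | P0:I, P1:M(15), P2:I | bus: BusRdX
[15] P0: load  L2 | P0:M(28), P1:I, P2:I | bus: none
[16] P2: store L1 := 56 | P0:I, P1:I, P2:M(56) | bus: none
[17] P1: load  L3 | P0:O(70), P1:S(70), P2:S(70) | bus: none
[18] P2: store L0 := 17 | P0:I, P1:I, P2:M(17) | bus: BusRdX,Flush
[19] P1: store L0 := 30 | P0:I, P1:M(30), P2:I | bus: BusRdX,Flush
[20] P2: load  L2 | P0:O(28), P1:I, P2:S(28) | bus: BusRd
[21] P1: store L2 := 38 | P0:I, P1:M(38), P2:I | bus: BusRdX,Flush
[22] P1: store L3 := 79 | P0:I, P1:M(79), P2:I | bus: BusUpgr,Flush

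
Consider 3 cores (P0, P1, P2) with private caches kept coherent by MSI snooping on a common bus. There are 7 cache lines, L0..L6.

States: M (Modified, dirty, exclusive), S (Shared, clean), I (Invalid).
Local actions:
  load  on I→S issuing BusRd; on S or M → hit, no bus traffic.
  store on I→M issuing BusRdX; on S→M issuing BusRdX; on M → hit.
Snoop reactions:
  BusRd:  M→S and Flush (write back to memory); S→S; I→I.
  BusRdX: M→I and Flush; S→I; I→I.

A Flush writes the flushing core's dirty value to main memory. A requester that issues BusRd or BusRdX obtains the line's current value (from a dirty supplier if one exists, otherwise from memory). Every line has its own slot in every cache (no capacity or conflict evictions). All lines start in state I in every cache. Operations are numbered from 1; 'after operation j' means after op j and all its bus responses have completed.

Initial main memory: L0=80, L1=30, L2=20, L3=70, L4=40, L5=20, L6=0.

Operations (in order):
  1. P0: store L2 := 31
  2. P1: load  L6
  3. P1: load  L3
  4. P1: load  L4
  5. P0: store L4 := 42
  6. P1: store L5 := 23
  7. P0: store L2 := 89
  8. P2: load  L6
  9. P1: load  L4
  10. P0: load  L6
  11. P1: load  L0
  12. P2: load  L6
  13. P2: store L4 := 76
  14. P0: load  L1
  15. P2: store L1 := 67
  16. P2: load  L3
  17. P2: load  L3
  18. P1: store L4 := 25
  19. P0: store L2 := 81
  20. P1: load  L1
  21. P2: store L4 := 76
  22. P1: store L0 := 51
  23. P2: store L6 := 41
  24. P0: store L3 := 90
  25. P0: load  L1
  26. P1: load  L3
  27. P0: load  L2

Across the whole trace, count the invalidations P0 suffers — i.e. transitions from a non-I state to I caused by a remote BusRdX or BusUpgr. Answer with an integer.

1. P0: store L2 := 31  bus=[BusRdX]  L2: P0=M P1=I P2=I  mem[L2]=20
2. P1: load  L6  bus=[BusRd]  L6: P0=I P1=S P2=I  mem[L6]=0
3. P1: load  L3  bus=[BusRd]  L3: P0=I P1=S P2=I  mem[L3]=70
4. P1: load  L4  bus=[BusRd]  L4: P0=I P1=S P2=I  mem[L4]=40
5. P0: store L4 := 42  bus=[BusRdX]  L4: P0=M P1=I P2=I  mem[L4]=40
6. P1: store L5 := 23  bus=[BusRdX]  L5: P0=I P1=M P2=I  mem[L5]=20
7. P0: store L2 := 89  bus=[-]  L2: P0=M P1=I P2=I  mem[L2]=20
8. P2: load  L6  bus=[BusRd]  L6: P0=I P1=S P2=S  mem[L6]=0
9. P1: load  L4  bus=[BusRd,Flush]  L4: P0=S P1=S P2=I  mem[L4]=42
10. P0: load  L6  bus=[BusRd]  L6: P0=S P1=S P2=S  mem[L6]=0
11. P1: load  L0  bus=[BusRd]  L0: P0=I P1=S P2=I  mem[L0]=80
12. P2: load  L6  bus=[-]  L6: P0=S P1=S P2=S  mem[L6]=0
13. P2: store L4 := 76  bus=[BusRdX]  L4: P0=I P1=I P2=M  mem[L4]=42
14. P0: load  L1  bus=[BusRd]  L1: P0=S P1=I P2=I  mem[L1]=30
15. P2: store L1 := 67  bus=[BusRdX]  L1: P0=I P1=I P2=M  mem[L1]=30
16. P2: load  L3  bus=[BusRd]  L3: P0=I P1=S P2=S  mem[L3]=70
17. P2: load  L3  bus=[-]  L3: P0=I P1=S P2=S  mem[L3]=70
18. P1: store L4 := 25  bus=[BusRdX,Flush]  L4: P0=I P1=M P2=I  mem[L4]=76
19. P0: store L2 := 81  bus=[-]  L2: P0=M P1=I P2=I  mem[L2]=20
20. P1: load  L1  bus=[BusRd,Flush]  L1: P0=I P1=S P2=S  mem[L1]=67
21. P2: store L4 := 76  bus=[BusRdX,Flush]  L4: P0=I P1=I P2=M  mem[L4]=25
22. P1: store L0 := 51  bus=[BusRdX]  L0: P0=I P1=M P2=I  mem[L0]=80
23. P2: store L6 := 41  bus=[BusRdX]  L6: P0=I P1=I P2=M  mem[L6]=0
24. P0: store L3 := 90  bus=[BusRdX]  L3: P0=M P1=I P2=I  mem[L3]=70
25. P0: load  L1  bus=[BusRd]  L1: P0=S P1=S P2=S  mem[L1]=67
26. P1: load  L3  bus=[BusRd,Flush]  L3: P0=S P1=S P2=I  mem[L3]=90
27. P0: load  L2  bus=[-]  L2: P0=M P1=I P2=I  mem[L2]=20

invalidations = 3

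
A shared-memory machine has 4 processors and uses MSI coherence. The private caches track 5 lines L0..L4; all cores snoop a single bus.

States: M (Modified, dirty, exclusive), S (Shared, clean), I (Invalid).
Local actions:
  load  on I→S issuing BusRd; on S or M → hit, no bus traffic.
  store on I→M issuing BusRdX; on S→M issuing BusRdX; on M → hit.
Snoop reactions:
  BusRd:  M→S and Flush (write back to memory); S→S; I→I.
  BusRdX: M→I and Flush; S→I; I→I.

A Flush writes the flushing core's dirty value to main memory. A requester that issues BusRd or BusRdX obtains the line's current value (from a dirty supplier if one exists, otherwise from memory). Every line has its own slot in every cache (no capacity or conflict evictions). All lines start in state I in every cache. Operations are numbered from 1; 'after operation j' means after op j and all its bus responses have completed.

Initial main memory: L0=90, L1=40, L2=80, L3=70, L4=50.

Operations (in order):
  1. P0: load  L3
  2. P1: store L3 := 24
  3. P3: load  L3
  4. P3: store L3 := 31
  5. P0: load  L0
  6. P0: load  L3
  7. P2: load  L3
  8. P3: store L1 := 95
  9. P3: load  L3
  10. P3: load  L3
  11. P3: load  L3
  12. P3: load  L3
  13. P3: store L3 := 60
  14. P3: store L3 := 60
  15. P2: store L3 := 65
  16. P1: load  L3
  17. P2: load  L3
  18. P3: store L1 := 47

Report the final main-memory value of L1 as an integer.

memory[L1] = 40

[1] P0: load  L3 | P0:S(70), P1:I, P2:I, P3:I | bus: BusRd
[2] P1: store L3 := 24 | P0:I, P1:M(24), P2:I, P3:I | bus: BusRdX
[3] P3: load  L3 | P0:I, P1:S(24), P2:I, P3:S(24) | bus: BusRd,Flush
[4] P3: store L3 := 31 | P0:I, P1:I, P2:I, P3:M(31) | bus: BusRdX
[5] P0: load  L0 | P0:S(90), P1:I, P2:I, P3:I | bus: BusRd
[6] P0: load  L3 | P0:S(31), P1:I, P2:I, P3:S(31) | bus: BusRd,Flush
[7] P2: load  L3 | P0:S(31), P1:I, P2:S(31), P3:S(31) | bus: BusRd
[8] P3: store L1 := 95 | P0:I, P1:I, P2:I, P3:M(95) | bus: BusRdX
[9] P3: load  L3 | P0:S(31), P1:I, P2:S(31), P3:S(31) | bus: none
[10] P3: load  L3 | P0:S(31), P1:I, P2:S(31), P3:S(31) | bus: none
[11] P3: load  L3 | P0:S(31), P1:I, P2:S(31), P3:S(31) | bus: none
[12] P3: load  L3 | P0:S(31), P1:I, P2:S(31), P3:S(31) | bus: none
[13] P3: store L3 := 60 | P0:I, P1:I, P2:I, P3:M(60) | bus: BusRdX
[14] P3: store L3 := 60 | P0:I, P1:I, P2:I, P3:M(60) | bus: none
[15] P2: store L3 := 65 | P0:I, P1:I, P2:M(65), P3:I | bus: BusRdX,Flush
[16] P1: load  L3 | P0:I, P1:S(65), P2:S(65), P3:I | bus: BusRd,Flush
[17] P2: load  L3 | P0:I, P1:S(65), P2:S(65), P3:I | bus: none
[18] P3: store L1 := 47 | P0:I, P1:I, P2:I, P3:M(47) | bus: none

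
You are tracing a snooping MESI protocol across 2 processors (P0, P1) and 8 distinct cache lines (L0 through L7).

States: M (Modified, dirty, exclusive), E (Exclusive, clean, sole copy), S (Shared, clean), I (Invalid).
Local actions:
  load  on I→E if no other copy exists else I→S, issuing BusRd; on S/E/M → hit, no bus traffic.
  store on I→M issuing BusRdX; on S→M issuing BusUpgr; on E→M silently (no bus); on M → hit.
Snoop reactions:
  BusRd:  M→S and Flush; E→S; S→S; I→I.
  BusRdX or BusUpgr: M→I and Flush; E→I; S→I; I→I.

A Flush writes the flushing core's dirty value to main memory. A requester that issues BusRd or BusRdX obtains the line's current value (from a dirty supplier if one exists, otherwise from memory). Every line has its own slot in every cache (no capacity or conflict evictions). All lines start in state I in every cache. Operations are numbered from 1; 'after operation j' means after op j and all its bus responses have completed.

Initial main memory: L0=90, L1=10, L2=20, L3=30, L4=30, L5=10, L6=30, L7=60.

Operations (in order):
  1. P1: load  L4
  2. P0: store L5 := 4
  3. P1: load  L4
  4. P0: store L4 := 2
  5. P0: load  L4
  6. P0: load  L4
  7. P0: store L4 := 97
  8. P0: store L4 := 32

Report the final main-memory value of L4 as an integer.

1. P1: load  L4  bus=[BusRd]  L4: P0=I P1=E  mem[L4]=30
2. P0: store L5 := 4  bus=[BusRdX]  L5: P0=M P1=I  mem[L5]=10
3. P1: load  L4  bus=[-]  L4: P0=I P1=E  mem[L4]=30
4. P0: store L4 := 2  bus=[BusRdX]  L4: P0=M P1=I  mem[L4]=30
5. P0: load  L4  bus=[-]  L4: P0=M P1=I  mem[L4]=30
6. P0: load  L4  bus=[-]  L4: P0=M P1=I  mem[L4]=30
7. P0: store L4 := 97  bus=[-]  L4: P0=M P1=I  mem[L4]=30
8. P0: store L4 := 32  bus=[-]  L4: P0=M P1=I  mem[L4]=30

memory[L4] = 30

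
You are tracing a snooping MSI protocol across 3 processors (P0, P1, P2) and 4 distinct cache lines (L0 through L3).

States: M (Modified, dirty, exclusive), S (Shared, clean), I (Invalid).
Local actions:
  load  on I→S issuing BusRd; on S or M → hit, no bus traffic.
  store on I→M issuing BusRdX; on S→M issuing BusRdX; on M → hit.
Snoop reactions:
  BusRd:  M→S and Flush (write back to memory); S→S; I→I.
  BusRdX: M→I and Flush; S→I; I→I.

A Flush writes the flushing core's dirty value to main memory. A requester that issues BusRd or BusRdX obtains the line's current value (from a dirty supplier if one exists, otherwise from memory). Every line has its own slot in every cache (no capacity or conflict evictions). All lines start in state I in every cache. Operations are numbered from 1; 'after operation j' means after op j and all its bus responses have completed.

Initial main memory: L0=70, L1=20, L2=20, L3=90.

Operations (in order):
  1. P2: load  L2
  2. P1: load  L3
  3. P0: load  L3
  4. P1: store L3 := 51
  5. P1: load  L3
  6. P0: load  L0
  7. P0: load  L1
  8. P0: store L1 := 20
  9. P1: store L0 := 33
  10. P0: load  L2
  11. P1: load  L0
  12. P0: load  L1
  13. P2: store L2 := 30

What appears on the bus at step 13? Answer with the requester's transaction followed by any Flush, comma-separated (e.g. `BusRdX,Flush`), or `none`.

step 1: P2: load  L2  ⟶  IIS  (L2)  txn=BusRd  M[L2]=20
step 2: P1: load  L3  ⟶  ISI  (L3)  txn=BusRd  M[L3]=90
step 3: P0: load  L3  ⟶  SSI  (L3)  txn=BusRd  M[L3]=90
step 4: P1: store L3 := 51  ⟶  IMI  (L3)  txn=BusRdX  M[L3]=90
step 5: P1: load  L3  ⟶  IMI  (L3)  txn=∅  M[L3]=90
step 6: P0: load  L0  ⟶  SII  (L0)  txn=BusRd  M[L0]=70
step 7: P0: load  L1  ⟶  SII  (L1)  txn=BusRd  M[L1]=20
step 8: P0: store L1 := 20  ⟶  MII  (L1)  txn=BusRdX  M[L1]=20
step 9: P1: store L0 := 33  ⟶  IMI  (L0)  txn=BusRdX  M[L0]=70
step 10: P0: load  L2  ⟶  SIS  (L2)  txn=BusRd  M[L2]=20
step 11: P1: load  L0  ⟶  IMI  (L0)  txn=∅  M[L0]=70
step 12: P0: load  L1  ⟶  MII  (L1)  txn=∅  M[L1]=20
step 13: P2: store L2 := 30  ⟶  IIM  (L2)  txn=BusRdX  M[L2]=20

bus = BusRdX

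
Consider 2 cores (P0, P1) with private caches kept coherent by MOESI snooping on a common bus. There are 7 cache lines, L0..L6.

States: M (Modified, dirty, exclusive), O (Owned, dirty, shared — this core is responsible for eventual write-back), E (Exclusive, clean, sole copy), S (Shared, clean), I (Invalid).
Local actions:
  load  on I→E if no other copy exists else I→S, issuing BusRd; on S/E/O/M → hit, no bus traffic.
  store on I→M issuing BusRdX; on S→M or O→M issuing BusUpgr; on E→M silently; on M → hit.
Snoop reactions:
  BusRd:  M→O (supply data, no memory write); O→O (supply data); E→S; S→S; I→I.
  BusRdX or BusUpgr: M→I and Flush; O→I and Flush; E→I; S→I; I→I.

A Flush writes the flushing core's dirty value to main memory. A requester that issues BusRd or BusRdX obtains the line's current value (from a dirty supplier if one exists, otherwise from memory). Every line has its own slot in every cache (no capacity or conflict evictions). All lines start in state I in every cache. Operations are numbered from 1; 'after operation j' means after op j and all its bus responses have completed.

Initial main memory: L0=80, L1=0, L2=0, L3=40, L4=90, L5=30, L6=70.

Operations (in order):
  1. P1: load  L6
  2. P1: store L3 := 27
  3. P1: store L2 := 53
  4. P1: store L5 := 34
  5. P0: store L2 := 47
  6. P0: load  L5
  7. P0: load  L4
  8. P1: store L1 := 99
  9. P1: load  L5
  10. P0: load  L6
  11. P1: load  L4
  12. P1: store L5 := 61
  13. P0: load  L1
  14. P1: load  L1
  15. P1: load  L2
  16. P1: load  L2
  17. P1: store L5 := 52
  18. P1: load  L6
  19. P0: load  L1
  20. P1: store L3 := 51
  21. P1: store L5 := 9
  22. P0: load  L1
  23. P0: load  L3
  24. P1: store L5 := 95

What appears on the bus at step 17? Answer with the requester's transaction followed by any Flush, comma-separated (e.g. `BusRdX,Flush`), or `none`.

bus = none

1. P1: load  L6  bus=[BusRd]  L6: P0=I P1=E  mem[L6]=70
2. P1: store L3 := 27  bus=[BusRdX]  L3: P0=I P1=M  mem[L3]=40
3. P1: store L2 := 53  bus=[BusRdX]  L2: P0=I P1=M  mem[L2]=0
4. P1: store L5 := 34  bus=[BusRdX]  L5: P0=I P1=M  mem[L5]=30
5. P0: store L2 := 47  bus=[BusRdX,Flush]  L2: P0=M P1=I  mem[L2]=53
6. P0: load  L5  bus=[BusRd]  L5: P0=S P1=O  mem[L5]=30
7. P0: load  L4  bus=[BusRd]  L4: P0=E P1=I  mem[L4]=90
8. P1: store L1 := 99  bus=[BusRdX]  L1: P0=I P1=M  mem[L1]=0
9. P1: load  L5  bus=[-]  L5: P0=S P1=O  mem[L5]=30
10. P0: load  L6  bus=[BusRd]  L6: P0=S P1=S  mem[L6]=70
11. P1: load  L4  bus=[BusRd]  L4: P0=S P1=S  mem[L4]=90
12. P1: store L5 := 61  bus=[BusUpgr]  L5: P0=I P1=M  mem[L5]=30
13. P0: load  L1  bus=[BusRd]  L1: P0=S P1=O  mem[L1]=0
14. P1: load  L1  bus=[-]  L1: P0=S P1=O  mem[L1]=0
15. P1: load  L2  bus=[BusRd]  L2: P0=O P1=S  mem[L2]=53
16. P1: load  L2  bus=[-]  L2: P0=O P1=S  mem[L2]=53
17. P1: store L5 := 52  bus=[-]  L5: P0=I P1=M  mem[L5]=30
18. P1: load  L6  bus=[-]  L6: P0=S P1=S  mem[L6]=70
19. P0: load  L1  bus=[-]  L1: P0=S P1=O  mem[L1]=0
20. P1: store L3 := 51  bus=[-]  L3: P0=I P1=M  mem[L3]=40
21. P1: store L5 := 9  bus=[-]  L5: P0=I P1=M  mem[L5]=30
22. P0: load  L1  bus=[-]  L1: P0=S P1=O  mem[L1]=0
23. P0: load  L3  bus=[BusRd]  L3: P0=S P1=O  mem[L3]=40
24. P1: store L5 := 95  bus=[-]  L5: P0=I P1=M  mem[L5]=30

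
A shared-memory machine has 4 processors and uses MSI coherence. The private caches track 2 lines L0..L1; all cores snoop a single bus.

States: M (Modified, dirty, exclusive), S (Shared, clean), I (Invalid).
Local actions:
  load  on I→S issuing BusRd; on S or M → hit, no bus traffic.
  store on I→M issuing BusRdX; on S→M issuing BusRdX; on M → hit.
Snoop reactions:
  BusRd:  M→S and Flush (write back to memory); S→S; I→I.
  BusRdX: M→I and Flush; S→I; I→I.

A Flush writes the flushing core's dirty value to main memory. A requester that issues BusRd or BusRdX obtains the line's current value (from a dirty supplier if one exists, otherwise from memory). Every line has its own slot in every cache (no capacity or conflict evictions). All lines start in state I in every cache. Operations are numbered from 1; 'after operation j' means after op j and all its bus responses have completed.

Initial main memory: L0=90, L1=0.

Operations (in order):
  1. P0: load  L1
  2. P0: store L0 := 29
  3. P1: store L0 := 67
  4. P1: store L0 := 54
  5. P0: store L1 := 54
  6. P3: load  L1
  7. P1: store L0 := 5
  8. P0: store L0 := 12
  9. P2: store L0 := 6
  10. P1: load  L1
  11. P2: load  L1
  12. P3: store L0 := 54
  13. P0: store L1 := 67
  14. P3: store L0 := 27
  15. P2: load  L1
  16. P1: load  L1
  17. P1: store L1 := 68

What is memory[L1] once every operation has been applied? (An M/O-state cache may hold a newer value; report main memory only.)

memory[L1] = 67

step 1: P0: load  L1  ⟶  SIII  (L1)  txn=BusRd  M[L1]=0
step 2: P0: store L0 := 29  ⟶  MIII  (L0)  txn=BusRdX  M[L0]=90
step 3: P1: store L0 := 67  ⟶  IMII  (L0)  txn=BusRdX+Flush  M[L0]=29
step 4: P1: store L0 := 54  ⟶  IMII  (L0)  txn=∅  M[L0]=29
step 5: P0: store L1 := 54  ⟶  MIII  (L1)  txn=BusRdX  M[L1]=0
step 6: P3: load  L1  ⟶  SIIS  (L1)  txn=BusRd+Flush  M[L1]=54
step 7: P1: store L0 := 5  ⟶  IMII  (L0)  txn=∅  M[L0]=29
step 8: P0: store L0 := 12  ⟶  MIII  (L0)  txn=BusRdX+Flush  M[L0]=5
step 9: P2: store L0 := 6  ⟶  IIMI  (L0)  txn=BusRdX+Flush  M[L0]=12
step 10: P1: load  L1  ⟶  SSIS  (L1)  txn=BusRd  M[L1]=54
step 11: P2: load  L1  ⟶  SSSS  (L1)  txn=BusRd  M[L1]=54
step 12: P3: store L0 := 54  ⟶  IIIM  (L0)  txn=BusRdX+Flush  M[L0]=6
step 13: P0: store L1 := 67  ⟶  MIII  (L1)  txn=BusRdX  M[L1]=54
step 14: P3: store L0 := 27  ⟶  IIIM  (L0)  txn=∅  M[L0]=6
step 15: P2: load  L1  ⟶  SISI  (L1)  txn=BusRd+Flush  M[L1]=67
step 16: P1: load  L1  ⟶  SSSI  (L1)  txn=BusRd  M[L1]=67
step 17: P1: store L1 := 68  ⟶  IMII  (L1)  txn=BusRdX  M[L1]=67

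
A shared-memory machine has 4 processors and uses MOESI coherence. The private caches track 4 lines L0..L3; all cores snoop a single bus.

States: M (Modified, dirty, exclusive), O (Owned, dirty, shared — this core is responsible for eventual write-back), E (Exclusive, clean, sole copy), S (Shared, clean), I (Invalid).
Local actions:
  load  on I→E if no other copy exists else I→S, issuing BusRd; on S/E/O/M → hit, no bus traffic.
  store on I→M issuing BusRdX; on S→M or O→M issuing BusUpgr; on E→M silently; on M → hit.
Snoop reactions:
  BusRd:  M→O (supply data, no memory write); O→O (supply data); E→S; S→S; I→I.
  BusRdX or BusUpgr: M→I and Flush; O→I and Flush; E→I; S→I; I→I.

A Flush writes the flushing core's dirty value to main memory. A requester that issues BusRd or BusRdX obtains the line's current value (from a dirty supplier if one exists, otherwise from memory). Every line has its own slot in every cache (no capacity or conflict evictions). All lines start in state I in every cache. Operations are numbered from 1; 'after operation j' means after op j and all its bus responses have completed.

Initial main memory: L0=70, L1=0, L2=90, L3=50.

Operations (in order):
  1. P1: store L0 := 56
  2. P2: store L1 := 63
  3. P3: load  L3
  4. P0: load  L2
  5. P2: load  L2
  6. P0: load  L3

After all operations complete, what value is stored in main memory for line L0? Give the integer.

memory[L0] = 70

step 1: P1: store L0 := 56  ⟶  IMII  (L0)  txn=BusRdX  M[L0]=70
step 2: P2: store L1 := 63  ⟶  IIMI  (L1)  txn=BusRdX  M[L1]=0
step 3: P3: load  L3  ⟶  IIIE  (L3)  txn=BusRd  M[L3]=50
step 4: P0: load  L2  ⟶  EIII  (L2)  txn=BusRd  M[L2]=90
step 5: P2: load  L2  ⟶  SISI  (L2)  txn=BusRd  M[L2]=90
step 6: P0: load  L3  ⟶  SIIS  (L3)  txn=BusRd  M[L3]=50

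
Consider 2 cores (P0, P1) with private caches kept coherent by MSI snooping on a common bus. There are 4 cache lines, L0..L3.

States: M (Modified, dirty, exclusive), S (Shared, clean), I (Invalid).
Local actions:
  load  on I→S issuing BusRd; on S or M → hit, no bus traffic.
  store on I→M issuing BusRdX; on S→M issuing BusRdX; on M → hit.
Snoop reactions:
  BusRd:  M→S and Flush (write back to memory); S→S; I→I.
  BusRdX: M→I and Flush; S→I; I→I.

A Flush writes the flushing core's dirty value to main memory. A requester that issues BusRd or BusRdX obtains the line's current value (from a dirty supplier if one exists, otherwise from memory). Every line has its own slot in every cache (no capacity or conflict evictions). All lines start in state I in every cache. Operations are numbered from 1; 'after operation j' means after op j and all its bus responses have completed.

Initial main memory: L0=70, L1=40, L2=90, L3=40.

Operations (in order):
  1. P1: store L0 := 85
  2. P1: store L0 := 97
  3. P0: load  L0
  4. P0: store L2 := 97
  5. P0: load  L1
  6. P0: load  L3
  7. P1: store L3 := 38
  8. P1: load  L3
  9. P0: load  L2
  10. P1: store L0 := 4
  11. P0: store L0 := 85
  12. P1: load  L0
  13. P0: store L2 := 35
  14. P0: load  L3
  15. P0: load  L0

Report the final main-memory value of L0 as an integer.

memory[L0] = 85

step 1: P1: store L0 := 85  ⟶  IM  (L0)  txn=BusRdX  M[L0]=70
step 2: P1: store L0 := 97  ⟶  IM  (L0)  txn=∅  M[L0]=70
step 3: P0: load  L0  ⟶  SS  (L0)  txn=BusRd+Flush  M[L0]=97
step 4: P0: store L2 := 97  ⟶  MI  (L2)  txn=BusRdX  M[L2]=90
step 5: P0: load  L1  ⟶  SI  (L1)  txn=BusRd  M[L1]=40
step 6: P0: load  L3  ⟶  SI  (L3)  txn=BusRd  M[L3]=40
step 7: P1: store L3 := 38  ⟶  IM  (L3)  txn=BusRdX  M[L3]=40
step 8: P1: load  L3  ⟶  IM  (L3)  txn=∅  M[L3]=40
step 9: P0: load  L2  ⟶  MI  (L2)  txn=∅  M[L2]=90
step 10: P1: store L0 := 4  ⟶  IM  (L0)  txn=BusRdX  M[L0]=97
step 11: P0: store L0 := 85  ⟶  MI  (L0)  txn=BusRdX+Flush  M[L0]=4
step 12: P1: load  L0  ⟶  SS  (L0)  txn=BusRd+Flush  M[L0]=85
step 13: P0: store L2 := 35  ⟶  MI  (L2)  txn=∅  M[L2]=90
step 14: P0: load  L3  ⟶  SS  (L3)  txn=BusRd+Flush  M[L3]=38
step 15: P0: load  L0  ⟶  SS  (L0)  txn=∅  M[L0]=85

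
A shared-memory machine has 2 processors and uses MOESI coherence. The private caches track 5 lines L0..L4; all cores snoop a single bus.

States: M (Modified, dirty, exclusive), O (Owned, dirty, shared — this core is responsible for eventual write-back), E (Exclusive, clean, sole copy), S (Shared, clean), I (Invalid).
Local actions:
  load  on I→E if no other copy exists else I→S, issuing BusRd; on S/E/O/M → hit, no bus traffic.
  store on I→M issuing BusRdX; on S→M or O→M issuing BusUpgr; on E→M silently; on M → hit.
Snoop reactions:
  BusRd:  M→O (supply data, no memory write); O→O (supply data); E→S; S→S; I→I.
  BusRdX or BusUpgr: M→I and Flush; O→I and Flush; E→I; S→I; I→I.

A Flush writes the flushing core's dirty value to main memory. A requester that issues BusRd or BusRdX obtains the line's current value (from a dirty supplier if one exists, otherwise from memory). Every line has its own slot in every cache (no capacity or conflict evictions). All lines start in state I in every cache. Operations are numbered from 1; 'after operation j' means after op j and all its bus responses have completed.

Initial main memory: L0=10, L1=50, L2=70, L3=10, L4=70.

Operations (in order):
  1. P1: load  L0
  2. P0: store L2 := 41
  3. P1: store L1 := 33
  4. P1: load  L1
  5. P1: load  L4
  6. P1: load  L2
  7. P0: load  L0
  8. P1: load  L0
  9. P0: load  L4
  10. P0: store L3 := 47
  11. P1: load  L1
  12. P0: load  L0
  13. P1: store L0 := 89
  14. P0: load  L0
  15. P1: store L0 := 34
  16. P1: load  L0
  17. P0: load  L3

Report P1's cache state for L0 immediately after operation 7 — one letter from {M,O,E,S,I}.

state = S

1. P1: load  L0  bus=[BusRd]  L0: P0=I P1=E  mem[L0]=10
2. P0: store L2 := 41  bus=[BusRdX]  L2: P0=M P1=I  mem[L2]=70
3. P1: store L1 := 33  bus=[BusRdX]  L1: P0=I P1=M  mem[L1]=50
4. P1: load  L1  bus=[-]  L1: P0=I P1=M  mem[L1]=50
5. P1: load  L4  bus=[BusRd]  L4: P0=I P1=E  mem[L4]=70
6. P1: load  L2  bus=[BusRd]  L2: P0=O P1=S  mem[L2]=70
7. P0: load  L0  bus=[BusRd]  L0: P0=S P1=S  mem[L0]=10
8. P1: load  L0  bus=[-]  L0: P0=S P1=S  mem[L0]=10
9. P0: load  L4  bus=[BusRd]  L4: P0=S P1=S  mem[L4]=70
10. P0: store L3 := 47  bus=[BusRdX]  L3: P0=M P1=I  mem[L3]=10
11. P1: load  L1  bus=[-]  L1: P0=I P1=M  mem[L1]=50
12. P0: load  L0  bus=[-]  L0: P0=S P1=S  mem[L0]=10
13. P1: store L0 := 89  bus=[BusUpgr]  L0: P0=I P1=M  mem[L0]=10
14. P0: load  L0  bus=[BusRd]  L0: P0=S P1=O  mem[L0]=10
15. P1: store L0 := 34  bus=[BusUpgr]  L0: P0=I P1=M  mem[L0]=10
16. P1: load  L0  bus=[-]  L0: P0=I P1=M  mem[L0]=10
17. P0: load  L3  bus=[-]  L3: P0=M P1=I  mem[L3]=10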